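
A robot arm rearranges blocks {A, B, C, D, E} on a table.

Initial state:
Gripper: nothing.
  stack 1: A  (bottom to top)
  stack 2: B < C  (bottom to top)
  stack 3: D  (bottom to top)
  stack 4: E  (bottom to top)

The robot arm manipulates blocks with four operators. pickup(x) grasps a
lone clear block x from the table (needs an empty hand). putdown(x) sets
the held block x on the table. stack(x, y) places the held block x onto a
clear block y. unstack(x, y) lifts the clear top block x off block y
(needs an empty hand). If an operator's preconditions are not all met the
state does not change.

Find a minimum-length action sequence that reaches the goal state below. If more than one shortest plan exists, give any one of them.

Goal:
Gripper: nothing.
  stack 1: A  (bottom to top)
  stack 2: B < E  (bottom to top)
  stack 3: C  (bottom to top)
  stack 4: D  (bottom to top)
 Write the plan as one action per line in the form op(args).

unstack(C, B)
putdown(C)
pickup(E)
stack(E, B)

step 1 (unstack(C, B)): towers=[A; B; D; E] holding=C
step 2 (putdown(C)): towers=[A; B; C; D; E] holding=-
step 3 (pickup(E)): towers=[A; B; C; D] holding=E
step 4 (stack(E, B)): towers=[A; B/E; C; D] holding=-
goal check: towers=[A; B/E; C; D] holding=- — reached (length 4, optimal by BFS)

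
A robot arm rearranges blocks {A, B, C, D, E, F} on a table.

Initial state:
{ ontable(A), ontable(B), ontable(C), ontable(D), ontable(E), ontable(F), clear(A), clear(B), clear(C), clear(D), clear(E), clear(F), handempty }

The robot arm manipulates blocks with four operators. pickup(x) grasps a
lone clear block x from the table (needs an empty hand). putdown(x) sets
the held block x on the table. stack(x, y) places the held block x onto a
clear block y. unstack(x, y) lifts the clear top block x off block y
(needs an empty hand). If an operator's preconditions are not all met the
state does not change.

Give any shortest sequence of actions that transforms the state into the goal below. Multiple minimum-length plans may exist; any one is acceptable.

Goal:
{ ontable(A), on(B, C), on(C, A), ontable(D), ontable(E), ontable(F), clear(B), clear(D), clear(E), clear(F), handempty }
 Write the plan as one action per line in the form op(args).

step 1 (pickup(C)): towers=[A; B; D; E; F] holding=C
step 2 (stack(C, A)): towers=[A/C; B; D; E; F] holding=-
step 3 (pickup(B)): towers=[A/C; D; E; F] holding=B
step 4 (stack(B, C)): towers=[A/C/B; D; E; F] holding=-
goal check: towers=[A/C/B; D; E; F] holding=- — reached (length 4, optimal by BFS)

pickup(C)
stack(C, A)
pickup(B)
stack(B, C)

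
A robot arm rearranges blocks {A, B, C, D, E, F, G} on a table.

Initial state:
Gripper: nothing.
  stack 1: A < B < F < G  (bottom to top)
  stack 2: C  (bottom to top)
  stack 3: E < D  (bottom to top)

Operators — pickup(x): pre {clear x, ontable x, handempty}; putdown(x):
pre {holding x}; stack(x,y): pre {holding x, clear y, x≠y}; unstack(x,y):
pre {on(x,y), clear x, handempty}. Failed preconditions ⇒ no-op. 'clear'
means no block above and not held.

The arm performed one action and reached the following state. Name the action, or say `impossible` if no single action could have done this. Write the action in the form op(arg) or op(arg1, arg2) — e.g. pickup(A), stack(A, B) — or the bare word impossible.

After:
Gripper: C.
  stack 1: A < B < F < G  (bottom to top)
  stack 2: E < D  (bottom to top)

target: towers=[A/B/F/G; E/D] holding=C
     unstack(G, F) → towers=[A/B/F; C; E/D] holding=G
     unstack(D, E) → towers=[A/B/F/G; C; E] holding=D
         pickup(C) → towers=[A/B/F/G; E/D] holding=C  ← match

pickup(C)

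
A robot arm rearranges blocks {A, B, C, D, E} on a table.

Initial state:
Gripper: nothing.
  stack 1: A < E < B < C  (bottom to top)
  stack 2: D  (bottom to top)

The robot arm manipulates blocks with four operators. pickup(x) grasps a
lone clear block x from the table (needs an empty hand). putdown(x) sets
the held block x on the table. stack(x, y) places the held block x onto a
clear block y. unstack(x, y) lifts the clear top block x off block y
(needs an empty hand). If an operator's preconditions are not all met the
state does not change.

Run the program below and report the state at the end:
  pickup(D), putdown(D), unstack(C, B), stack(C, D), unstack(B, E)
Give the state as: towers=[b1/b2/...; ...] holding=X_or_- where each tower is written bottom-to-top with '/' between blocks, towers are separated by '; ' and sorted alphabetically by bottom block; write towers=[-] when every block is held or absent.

step 1 (pickup(D)): towers=[A/E/B/C] holding=D
step 2 (putdown(D)): towers=[A/E/B/C; D] holding=-
step 3 (unstack(C, B)): towers=[A/E/B; D] holding=C
step 4 (stack(C, D)): towers=[A/E/B; D/C] holding=-
step 5 (unstack(B, E)): towers=[A/E; D/C] holding=B

towers=[A/E; D/C] holding=B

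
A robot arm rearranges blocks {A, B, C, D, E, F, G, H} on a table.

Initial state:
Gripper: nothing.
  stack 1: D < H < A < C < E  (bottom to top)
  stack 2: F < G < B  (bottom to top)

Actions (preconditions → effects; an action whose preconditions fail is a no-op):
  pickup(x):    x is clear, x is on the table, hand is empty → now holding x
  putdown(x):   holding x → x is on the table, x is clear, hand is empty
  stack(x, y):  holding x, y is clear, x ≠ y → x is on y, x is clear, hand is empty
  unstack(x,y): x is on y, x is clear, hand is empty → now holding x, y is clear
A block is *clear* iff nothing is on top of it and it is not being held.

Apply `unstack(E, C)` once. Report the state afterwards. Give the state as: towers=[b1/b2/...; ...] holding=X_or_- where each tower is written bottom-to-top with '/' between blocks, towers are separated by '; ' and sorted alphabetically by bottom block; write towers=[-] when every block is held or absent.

towers=[D/H/A/C; F/G/B] holding=E

before: towers=[D/H/A/C/E; F/G/B] holding=-
pre[unstack(E, C)]: on(E,C) ✓, clear(E) ✓, handempty ✓
all met → apply unstack(E, C)
after:  towers=[D/H/A/C; F/G/B] holding=E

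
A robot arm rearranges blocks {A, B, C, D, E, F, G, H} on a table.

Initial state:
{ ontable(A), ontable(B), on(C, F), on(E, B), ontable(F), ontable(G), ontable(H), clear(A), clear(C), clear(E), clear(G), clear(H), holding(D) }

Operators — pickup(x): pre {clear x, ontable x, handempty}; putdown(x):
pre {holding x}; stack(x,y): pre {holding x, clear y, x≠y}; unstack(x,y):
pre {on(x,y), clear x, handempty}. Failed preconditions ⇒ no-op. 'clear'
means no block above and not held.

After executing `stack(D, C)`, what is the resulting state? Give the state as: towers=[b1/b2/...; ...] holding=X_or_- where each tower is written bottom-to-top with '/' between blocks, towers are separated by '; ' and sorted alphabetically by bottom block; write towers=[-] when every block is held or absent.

towers=[A; B/E; F/C/D; G; H] holding=-

before: towers=[A; B/E; F/C; G; H] holding=D
pre[stack(D, C)]: holding(D) ✓, clear(C) ✓, D≠C ✓
all met → apply stack(D, C)
after:  towers=[A; B/E; F/C/D; G; H] holding=-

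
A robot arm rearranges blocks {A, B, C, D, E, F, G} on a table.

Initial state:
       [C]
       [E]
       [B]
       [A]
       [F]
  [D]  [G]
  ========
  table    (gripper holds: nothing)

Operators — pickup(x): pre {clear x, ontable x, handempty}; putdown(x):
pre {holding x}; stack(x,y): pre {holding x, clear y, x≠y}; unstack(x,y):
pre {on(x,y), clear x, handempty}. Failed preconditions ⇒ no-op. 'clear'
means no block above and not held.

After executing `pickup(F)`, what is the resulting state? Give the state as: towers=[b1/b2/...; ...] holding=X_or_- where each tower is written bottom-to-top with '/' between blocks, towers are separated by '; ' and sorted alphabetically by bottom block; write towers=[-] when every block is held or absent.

towers=[D; G/F/A/B/E/C] holding=-

before: towers=[D; G/F/A/B/E/C] holding=-
pre[pickup(F)]: clear(F) ✗, ontable(F) ✗, handempty ✓
clear(F), ontable(F) unmet → pickup(F) is a no-op
after:  towers=[D; G/F/A/B/E/C] holding=-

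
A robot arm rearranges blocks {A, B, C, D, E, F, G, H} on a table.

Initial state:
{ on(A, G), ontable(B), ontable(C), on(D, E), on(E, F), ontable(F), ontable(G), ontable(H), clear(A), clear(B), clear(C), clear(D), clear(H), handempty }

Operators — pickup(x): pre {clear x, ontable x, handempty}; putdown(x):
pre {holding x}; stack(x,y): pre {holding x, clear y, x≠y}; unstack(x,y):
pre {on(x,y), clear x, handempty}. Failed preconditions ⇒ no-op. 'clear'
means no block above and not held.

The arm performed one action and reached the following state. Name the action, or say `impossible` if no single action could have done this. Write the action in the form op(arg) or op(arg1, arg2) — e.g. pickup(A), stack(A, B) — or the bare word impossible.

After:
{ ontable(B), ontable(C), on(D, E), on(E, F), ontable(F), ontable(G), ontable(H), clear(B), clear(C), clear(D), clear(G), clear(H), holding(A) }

target: towers=[B; C; F/E/D; G; H] holding=A
     unstack(A, G) → towers=[B; C; F/E/D; G; H] holding=A  ← match
         pickup(H) → towers=[B; C; F/E/D; G/A] holding=H
         pickup(B) → towers=[C; F/E/D; G/A; H] holding=B
     unstack(D, E) → towers=[B; C; F/E; G/A; H] holding=D
         pickup(C) → towers=[B; F/E/D; G/A; H] holding=C

unstack(A, G)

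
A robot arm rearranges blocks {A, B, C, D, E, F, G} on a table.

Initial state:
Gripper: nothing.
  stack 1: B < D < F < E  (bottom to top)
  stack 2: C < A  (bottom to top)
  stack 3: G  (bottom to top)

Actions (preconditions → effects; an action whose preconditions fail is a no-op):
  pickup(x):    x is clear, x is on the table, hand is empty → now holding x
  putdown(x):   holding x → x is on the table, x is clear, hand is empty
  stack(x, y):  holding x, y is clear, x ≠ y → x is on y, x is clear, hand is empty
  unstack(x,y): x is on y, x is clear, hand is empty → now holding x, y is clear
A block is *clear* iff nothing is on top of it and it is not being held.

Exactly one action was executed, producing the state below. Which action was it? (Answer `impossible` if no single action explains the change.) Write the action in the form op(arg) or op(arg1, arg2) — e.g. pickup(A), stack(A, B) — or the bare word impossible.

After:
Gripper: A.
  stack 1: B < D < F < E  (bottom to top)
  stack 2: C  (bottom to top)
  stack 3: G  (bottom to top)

unstack(A, C)

target: towers=[B/D/F/E; C; G] holding=A
         pickup(G) → towers=[B/D/F/E; C/A] holding=G
     unstack(A, C) → towers=[B/D/F/E; C; G] holding=A  ← match
     unstack(E, F) → towers=[B/D/F; C/A; G] holding=E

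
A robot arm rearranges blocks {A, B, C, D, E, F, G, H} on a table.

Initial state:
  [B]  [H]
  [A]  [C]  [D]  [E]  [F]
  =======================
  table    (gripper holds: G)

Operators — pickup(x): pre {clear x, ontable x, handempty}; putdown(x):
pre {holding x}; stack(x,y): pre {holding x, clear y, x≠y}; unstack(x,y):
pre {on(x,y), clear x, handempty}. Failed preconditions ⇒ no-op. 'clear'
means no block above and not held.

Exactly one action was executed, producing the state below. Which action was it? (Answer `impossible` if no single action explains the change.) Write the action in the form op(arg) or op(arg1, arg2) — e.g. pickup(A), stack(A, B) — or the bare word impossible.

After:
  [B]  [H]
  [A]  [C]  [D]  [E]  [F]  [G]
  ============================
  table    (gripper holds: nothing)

target: towers=[A/B; C/H; D; E; F; G] holding=-
        putdown(G) → towers=[A/B; C/H; D; E; F; G] holding=-  ← match
       stack(G, E) → towers=[A/B; C/H; D; E/G; F] holding=-
       stack(G, H) → towers=[A/B; C/H/G; D; E; F] holding=-
       stack(G, B) → towers=[A/B/G; C/H; D; E; F] holding=-
       stack(G, F) → towers=[A/B; C/H; D; E; F/G] holding=-
       stack(G, D) → towers=[A/B; C/H; D/G; E; F] holding=-

putdown(G)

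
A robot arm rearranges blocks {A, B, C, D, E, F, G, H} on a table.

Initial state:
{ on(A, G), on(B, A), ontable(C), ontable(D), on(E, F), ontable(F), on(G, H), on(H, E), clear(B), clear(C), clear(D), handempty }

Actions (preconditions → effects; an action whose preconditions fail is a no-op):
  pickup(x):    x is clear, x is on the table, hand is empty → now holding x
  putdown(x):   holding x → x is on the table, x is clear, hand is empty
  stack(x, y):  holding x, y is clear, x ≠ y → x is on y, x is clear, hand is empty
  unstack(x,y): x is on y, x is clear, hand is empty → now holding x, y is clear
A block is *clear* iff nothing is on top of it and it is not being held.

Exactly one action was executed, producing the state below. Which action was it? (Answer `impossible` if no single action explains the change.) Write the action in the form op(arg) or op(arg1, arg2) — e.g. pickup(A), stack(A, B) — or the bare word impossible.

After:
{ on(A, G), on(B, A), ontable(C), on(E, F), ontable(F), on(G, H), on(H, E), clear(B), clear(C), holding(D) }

pickup(D)

target: towers=[C; F/E/H/G/A/B] holding=D
     unstack(B, A) → towers=[C; D; F/E/H/G/A] holding=B
         pickup(D) → towers=[C; F/E/H/G/A/B] holding=D  ← match
         pickup(C) → towers=[D; F/E/H/G/A/B] holding=C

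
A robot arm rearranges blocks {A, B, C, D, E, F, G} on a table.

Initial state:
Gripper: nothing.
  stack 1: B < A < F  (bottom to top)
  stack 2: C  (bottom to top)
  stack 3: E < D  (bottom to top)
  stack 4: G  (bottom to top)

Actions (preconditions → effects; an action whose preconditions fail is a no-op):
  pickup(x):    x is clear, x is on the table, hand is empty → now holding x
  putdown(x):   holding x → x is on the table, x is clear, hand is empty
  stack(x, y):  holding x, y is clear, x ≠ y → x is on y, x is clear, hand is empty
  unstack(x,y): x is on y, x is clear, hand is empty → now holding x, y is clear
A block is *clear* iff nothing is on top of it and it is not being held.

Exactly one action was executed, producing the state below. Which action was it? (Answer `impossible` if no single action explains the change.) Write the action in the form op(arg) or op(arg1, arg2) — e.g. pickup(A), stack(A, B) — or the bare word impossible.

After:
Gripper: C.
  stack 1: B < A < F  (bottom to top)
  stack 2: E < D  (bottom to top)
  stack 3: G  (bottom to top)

pickup(C)

target: towers=[B/A/F; E/D; G] holding=C
     unstack(F, A) → towers=[B/A; C; E/D; G] holding=F
         pickup(G) → towers=[B/A/F; C; E/D] holding=G
     unstack(D, E) → towers=[B/A/F; C; E; G] holding=D
         pickup(C) → towers=[B/A/F; E/D; G] holding=C  ← match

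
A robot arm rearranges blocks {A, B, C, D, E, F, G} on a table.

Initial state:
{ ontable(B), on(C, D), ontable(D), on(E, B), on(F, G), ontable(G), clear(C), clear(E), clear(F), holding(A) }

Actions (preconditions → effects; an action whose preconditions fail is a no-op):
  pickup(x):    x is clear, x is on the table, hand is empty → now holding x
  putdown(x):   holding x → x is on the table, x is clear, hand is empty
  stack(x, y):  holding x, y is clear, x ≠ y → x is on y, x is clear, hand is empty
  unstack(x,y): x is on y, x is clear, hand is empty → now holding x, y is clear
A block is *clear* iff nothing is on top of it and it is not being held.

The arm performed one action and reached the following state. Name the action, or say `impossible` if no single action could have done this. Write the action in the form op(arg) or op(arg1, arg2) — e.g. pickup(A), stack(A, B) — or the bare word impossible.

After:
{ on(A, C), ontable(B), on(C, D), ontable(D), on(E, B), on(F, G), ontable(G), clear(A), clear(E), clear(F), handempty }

stack(A, C)

target: towers=[B/E; D/C/A; G/F] holding=-
        putdown(A) → towers=[A; B/E; D/C; G/F] holding=-
       stack(A, F) → towers=[B/E; D/C; G/F/A] holding=-
       stack(A, E) → towers=[B/E/A; D/C; G/F] holding=-
       stack(A, C) → towers=[B/E; D/C/A; G/F] holding=-  ← match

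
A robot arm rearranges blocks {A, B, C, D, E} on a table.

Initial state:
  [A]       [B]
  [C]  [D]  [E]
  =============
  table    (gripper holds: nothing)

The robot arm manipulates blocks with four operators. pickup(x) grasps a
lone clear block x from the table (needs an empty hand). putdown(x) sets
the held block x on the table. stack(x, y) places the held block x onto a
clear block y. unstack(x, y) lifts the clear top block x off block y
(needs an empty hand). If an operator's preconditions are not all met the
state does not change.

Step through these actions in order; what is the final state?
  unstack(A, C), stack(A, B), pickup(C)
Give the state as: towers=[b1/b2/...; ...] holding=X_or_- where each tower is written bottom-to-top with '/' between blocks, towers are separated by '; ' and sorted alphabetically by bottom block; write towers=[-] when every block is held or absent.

towers=[D; E/B/A] holding=C

step 1 (unstack(A, C)): towers=[C; D; E/B] holding=A
step 2 (stack(A, B)): towers=[C; D; E/B/A] holding=-
step 3 (pickup(C)): towers=[D; E/B/A] holding=C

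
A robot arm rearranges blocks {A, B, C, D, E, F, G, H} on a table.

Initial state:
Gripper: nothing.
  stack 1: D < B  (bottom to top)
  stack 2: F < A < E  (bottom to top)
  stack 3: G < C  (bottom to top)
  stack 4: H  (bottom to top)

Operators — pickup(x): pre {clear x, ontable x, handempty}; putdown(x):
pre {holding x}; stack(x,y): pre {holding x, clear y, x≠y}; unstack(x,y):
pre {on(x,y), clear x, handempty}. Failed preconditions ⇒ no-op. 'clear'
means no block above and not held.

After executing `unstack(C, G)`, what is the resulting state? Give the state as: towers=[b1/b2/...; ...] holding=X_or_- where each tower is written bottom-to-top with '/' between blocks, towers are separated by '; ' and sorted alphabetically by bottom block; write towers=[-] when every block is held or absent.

before: towers=[D/B; F/A/E; G/C; H] holding=-
pre[unstack(C, G)]: on(C,G) ✓, clear(C) ✓, handempty ✓
all met → apply unstack(C, G)
after:  towers=[D/B; F/A/E; G; H] holding=C

towers=[D/B; F/A/E; G; H] holding=C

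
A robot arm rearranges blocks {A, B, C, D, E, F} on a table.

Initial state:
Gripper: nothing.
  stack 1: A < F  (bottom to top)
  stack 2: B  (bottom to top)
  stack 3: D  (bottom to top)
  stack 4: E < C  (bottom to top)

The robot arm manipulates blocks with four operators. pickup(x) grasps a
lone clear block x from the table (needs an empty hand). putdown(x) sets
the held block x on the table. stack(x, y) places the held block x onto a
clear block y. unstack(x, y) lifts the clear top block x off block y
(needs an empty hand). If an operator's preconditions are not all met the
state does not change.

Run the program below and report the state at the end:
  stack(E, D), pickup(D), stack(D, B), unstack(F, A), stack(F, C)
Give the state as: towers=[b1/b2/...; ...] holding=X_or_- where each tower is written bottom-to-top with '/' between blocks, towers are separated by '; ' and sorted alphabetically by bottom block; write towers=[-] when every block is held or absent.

towers=[A; B/D; E/C/F] holding=-

step 1 (stack(E, D)) [no-op]: towers=[A/F; B; D; E/C] holding=-
step 2 (pickup(D)): towers=[A/F; B; E/C] holding=D
step 3 (stack(D, B)): towers=[A/F; B/D; E/C] holding=-
step 4 (unstack(F, A)): towers=[A; B/D; E/C] holding=F
step 5 (stack(F, C)): towers=[A; B/D; E/C/F] holding=-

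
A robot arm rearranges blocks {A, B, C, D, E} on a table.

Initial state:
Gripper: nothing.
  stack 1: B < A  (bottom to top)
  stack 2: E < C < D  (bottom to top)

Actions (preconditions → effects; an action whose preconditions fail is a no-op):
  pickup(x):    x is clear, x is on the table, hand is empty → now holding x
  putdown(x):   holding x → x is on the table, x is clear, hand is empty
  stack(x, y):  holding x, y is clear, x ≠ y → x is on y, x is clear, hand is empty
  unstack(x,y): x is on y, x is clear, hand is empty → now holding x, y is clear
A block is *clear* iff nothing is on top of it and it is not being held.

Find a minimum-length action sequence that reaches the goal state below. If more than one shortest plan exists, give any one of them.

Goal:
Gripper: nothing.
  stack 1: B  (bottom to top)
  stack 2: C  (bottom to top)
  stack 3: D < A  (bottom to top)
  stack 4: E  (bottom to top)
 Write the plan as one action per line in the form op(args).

unstack(D, C)
putdown(D)
unstack(A, B)
stack(A, D)
unstack(C, E)
putdown(C)

step 1 (unstack(D, C)): towers=[B/A; E/C] holding=D
step 2 (putdown(D)): towers=[B/A; D; E/C] holding=-
step 3 (unstack(A, B)): towers=[B; D; E/C] holding=A
step 4 (stack(A, D)): towers=[B; D/A; E/C] holding=-
step 5 (unstack(C, E)): towers=[B; D/A; E] holding=C
step 6 (putdown(C)): towers=[B; C; D/A; E] holding=-
goal check: towers=[B; C; D/A; E] holding=- — reached (length 6, optimal by BFS)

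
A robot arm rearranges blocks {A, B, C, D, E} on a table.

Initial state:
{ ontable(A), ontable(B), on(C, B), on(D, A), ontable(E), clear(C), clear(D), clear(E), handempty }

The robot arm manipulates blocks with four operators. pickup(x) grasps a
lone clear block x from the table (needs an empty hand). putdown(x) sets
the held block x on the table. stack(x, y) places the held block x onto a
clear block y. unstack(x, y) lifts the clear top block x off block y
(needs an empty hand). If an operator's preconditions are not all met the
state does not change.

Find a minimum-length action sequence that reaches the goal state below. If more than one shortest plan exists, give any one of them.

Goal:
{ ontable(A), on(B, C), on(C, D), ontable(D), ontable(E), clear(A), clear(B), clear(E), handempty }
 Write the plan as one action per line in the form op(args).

unstack(D, A)
putdown(D)
unstack(C, B)
stack(C, D)
pickup(B)
stack(B, C)

step 1 (unstack(D, A)): towers=[A; B/C; E] holding=D
step 2 (putdown(D)): towers=[A; B/C; D; E] holding=-
step 3 (unstack(C, B)): towers=[A; B; D; E] holding=C
step 4 (stack(C, D)): towers=[A; B; D/C; E] holding=-
step 5 (pickup(B)): towers=[A; D/C; E] holding=B
step 6 (stack(B, C)): towers=[A; D/C/B; E] holding=-
goal check: towers=[A; D/C/B; E] holding=- — reached (length 6, optimal by BFS)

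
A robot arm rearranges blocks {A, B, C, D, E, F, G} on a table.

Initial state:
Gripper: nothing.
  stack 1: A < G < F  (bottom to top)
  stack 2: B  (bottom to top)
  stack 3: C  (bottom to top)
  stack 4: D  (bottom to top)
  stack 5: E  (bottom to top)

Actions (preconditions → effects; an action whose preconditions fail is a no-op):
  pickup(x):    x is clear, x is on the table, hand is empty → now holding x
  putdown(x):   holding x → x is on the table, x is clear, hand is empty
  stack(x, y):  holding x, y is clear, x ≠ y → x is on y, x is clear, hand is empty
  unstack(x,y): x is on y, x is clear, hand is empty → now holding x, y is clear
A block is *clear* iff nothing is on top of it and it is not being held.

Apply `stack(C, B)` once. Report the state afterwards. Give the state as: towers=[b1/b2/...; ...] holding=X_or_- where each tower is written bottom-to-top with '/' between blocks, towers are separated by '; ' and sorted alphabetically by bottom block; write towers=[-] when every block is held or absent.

towers=[A/G/F; B; C; D; E] holding=-

before: towers=[A/G/F; B; C; D; E] holding=-
pre[stack(C, B)]: holding(C) ✗, clear(B) ✓, C≠B ✓
holding(C) unmet → stack(C, B) is a no-op
after:  towers=[A/G/F; B; C; D; E] holding=-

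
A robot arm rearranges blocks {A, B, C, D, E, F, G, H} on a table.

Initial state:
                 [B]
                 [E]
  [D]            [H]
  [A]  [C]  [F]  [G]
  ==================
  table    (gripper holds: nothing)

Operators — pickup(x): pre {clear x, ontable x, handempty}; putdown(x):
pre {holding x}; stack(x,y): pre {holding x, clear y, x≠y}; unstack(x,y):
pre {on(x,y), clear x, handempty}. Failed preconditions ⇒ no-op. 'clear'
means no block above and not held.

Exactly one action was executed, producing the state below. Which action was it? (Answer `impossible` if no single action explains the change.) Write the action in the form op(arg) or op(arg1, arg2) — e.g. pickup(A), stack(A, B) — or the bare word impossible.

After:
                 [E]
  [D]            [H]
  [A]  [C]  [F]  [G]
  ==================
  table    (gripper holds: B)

unstack(B, E)

target: towers=[A/D; C; F; G/H/E] holding=B
     unstack(B, E) → towers=[A/D; C; F; G/H/E] holding=B  ← match
         pickup(F) → towers=[A/D; C; G/H/E/B] holding=F
     unstack(D, A) → towers=[A; C; F; G/H/E/B] holding=D
         pickup(C) → towers=[A/D; F; G/H/E/B] holding=C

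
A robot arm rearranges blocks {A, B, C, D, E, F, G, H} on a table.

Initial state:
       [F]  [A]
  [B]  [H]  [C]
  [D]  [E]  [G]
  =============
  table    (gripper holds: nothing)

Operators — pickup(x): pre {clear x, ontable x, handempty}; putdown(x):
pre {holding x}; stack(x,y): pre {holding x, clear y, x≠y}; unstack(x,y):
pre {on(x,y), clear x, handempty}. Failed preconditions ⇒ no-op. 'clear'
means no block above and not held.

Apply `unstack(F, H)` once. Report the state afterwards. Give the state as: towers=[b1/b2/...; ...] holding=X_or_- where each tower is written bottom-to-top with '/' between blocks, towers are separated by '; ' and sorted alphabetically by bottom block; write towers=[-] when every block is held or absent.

before: towers=[D/B; E/H/F; G/C/A] holding=-
pre[unstack(F, H)]: on(F,H) ✓, clear(F) ✓, handempty ✓
all met → apply unstack(F, H)
after:  towers=[D/B; E/H; G/C/A] holding=F

towers=[D/B; E/H; G/C/A] holding=F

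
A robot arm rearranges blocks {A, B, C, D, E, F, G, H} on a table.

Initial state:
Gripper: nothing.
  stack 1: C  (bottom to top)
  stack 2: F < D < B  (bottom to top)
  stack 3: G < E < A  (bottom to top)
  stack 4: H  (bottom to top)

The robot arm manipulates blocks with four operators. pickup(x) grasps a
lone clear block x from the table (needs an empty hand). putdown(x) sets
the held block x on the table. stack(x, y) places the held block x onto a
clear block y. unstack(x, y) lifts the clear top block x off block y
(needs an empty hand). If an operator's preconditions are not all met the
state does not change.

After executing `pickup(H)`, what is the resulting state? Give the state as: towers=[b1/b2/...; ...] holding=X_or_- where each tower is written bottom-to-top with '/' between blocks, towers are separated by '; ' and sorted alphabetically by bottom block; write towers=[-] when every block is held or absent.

before: towers=[C; F/D/B; G/E/A; H] holding=-
pre[pickup(H)]: clear(H) yes, ontable(H) yes, handempty yes
all met → apply pickup(H)
after:  towers=[C; F/D/B; G/E/A] holding=H

towers=[C; F/D/B; G/E/A] holding=H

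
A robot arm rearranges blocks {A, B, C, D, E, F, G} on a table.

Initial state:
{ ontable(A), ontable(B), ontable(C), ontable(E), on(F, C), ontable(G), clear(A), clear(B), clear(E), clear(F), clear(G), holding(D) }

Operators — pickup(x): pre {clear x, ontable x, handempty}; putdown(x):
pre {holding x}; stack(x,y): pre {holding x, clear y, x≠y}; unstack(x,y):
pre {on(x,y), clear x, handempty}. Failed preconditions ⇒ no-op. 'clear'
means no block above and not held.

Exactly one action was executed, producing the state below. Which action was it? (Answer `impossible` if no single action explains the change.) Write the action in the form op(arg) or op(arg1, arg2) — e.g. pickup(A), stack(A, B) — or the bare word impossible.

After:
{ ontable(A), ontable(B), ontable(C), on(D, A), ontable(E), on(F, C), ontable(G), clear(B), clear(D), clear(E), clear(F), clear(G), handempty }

stack(D, A)

target: towers=[A/D; B; C/F; E; G] holding=-
        putdown(D) → towers=[A; B; C/F; D; E; G] holding=-
       stack(D, B) → towers=[A; B/D; C/F; E; G] holding=-
       stack(D, F) → towers=[A; B; C/F/D; E; G] holding=-
       stack(D, G) → towers=[A; B; C/F; E; G/D] holding=-
       stack(D, A) → towers=[A/D; B; C/F; E; G] holding=-  ← match
       stack(D, E) → towers=[A; B; C/F; E/D; G] holding=-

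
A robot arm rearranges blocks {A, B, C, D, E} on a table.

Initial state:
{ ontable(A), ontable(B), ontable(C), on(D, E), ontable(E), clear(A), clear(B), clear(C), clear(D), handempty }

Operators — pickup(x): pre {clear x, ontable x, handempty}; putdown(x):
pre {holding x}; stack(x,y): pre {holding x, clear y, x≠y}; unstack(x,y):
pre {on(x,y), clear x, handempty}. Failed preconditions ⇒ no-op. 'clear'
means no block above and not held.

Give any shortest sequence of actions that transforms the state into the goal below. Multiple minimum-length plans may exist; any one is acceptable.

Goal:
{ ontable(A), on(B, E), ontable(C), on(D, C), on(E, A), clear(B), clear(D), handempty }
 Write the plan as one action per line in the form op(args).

unstack(D, E)
stack(D, C)
pickup(E)
stack(E, A)
pickup(B)
stack(B, E)

step 1 (unstack(D, E)): towers=[A; B; C; E] holding=D
step 2 (stack(D, C)): towers=[A; B; C/D; E] holding=-
step 3 (pickup(E)): towers=[A; B; C/D] holding=E
step 4 (stack(E, A)): towers=[A/E; B; C/D] holding=-
step 5 (pickup(B)): towers=[A/E; C/D] holding=B
step 6 (stack(B, E)): towers=[A/E/B; C/D] holding=-
goal check: towers=[A/E/B; C/D] holding=- — reached (length 6, optimal by BFS)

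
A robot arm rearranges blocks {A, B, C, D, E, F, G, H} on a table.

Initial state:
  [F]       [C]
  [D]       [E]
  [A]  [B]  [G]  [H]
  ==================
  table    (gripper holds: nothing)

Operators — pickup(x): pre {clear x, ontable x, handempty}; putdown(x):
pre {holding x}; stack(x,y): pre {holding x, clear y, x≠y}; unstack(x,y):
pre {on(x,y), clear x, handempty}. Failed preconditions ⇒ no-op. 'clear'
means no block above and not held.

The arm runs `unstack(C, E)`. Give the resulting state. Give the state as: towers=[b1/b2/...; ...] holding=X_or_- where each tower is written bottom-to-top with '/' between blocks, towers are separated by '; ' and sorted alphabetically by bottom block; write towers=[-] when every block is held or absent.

before: towers=[A/D/F; B; G/E/C; H] holding=-
pre[unstack(C, E)]: on(C,E) ✓, clear(C) ✓, handempty ✓
all met → apply unstack(C, E)
after:  towers=[A/D/F; B; G/E; H] holding=C

towers=[A/D/F; B; G/E; H] holding=C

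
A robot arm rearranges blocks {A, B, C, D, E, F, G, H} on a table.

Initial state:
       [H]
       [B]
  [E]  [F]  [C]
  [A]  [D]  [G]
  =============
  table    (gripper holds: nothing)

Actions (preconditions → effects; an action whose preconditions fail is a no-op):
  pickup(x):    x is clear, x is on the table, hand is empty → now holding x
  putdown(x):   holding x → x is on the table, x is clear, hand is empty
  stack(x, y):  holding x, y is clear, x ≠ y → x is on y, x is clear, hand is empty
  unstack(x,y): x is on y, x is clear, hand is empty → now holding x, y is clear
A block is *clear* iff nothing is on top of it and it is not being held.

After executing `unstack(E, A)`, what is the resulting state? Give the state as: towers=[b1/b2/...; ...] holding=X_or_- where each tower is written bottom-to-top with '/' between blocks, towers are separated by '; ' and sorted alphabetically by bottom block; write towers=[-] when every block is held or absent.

towers=[A; D/F/B/H; G/C] holding=E

before: towers=[A/E; D/F/B/H; G/C] holding=-
pre[unstack(E, A)]: on(E,A) yes, clear(E) yes, handempty yes
all met → apply unstack(E, A)
after:  towers=[A; D/F/B/H; G/C] holding=E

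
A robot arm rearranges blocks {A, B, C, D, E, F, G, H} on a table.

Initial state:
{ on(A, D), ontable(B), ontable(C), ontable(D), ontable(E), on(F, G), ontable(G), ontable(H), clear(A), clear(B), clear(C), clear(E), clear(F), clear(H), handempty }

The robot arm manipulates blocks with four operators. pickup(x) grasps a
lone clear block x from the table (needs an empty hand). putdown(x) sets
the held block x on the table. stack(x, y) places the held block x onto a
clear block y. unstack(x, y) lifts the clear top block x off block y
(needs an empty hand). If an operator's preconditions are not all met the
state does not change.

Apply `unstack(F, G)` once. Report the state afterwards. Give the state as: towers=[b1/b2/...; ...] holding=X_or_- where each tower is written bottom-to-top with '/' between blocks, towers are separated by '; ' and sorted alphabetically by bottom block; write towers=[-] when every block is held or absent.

before: towers=[B; C; D/A; E; G/F; H] holding=-
pre[unstack(F, G)]: on(F,G) ok, clear(F) ok, handempty ok
all met → apply unstack(F, G)
after:  towers=[B; C; D/A; E; G; H] holding=F

towers=[B; C; D/A; E; G; H] holding=F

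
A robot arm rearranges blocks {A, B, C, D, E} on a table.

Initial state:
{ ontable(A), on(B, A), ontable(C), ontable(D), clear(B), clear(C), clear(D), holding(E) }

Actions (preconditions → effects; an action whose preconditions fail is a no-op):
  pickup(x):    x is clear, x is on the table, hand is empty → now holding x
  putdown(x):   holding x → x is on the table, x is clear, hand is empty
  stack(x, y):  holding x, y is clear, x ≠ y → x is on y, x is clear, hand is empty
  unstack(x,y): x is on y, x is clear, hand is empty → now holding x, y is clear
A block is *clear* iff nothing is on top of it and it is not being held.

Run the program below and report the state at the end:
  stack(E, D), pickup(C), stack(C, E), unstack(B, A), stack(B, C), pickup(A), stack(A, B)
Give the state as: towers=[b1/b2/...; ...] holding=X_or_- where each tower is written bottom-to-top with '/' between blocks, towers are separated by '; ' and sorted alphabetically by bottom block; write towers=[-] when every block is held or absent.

towers=[D/E/C/B/A] holding=-

step 1 (stack(E, D)): towers=[A/B; C; D/E] holding=-
step 2 (pickup(C)): towers=[A/B; D/E] holding=C
step 3 (stack(C, E)): towers=[A/B; D/E/C] holding=-
step 4 (unstack(B, A)): towers=[A; D/E/C] holding=B
step 5 (stack(B, C)): towers=[A; D/E/C/B] holding=-
step 6 (pickup(A)): towers=[D/E/C/B] holding=A
step 7 (stack(A, B)): towers=[D/E/C/B/A] holding=-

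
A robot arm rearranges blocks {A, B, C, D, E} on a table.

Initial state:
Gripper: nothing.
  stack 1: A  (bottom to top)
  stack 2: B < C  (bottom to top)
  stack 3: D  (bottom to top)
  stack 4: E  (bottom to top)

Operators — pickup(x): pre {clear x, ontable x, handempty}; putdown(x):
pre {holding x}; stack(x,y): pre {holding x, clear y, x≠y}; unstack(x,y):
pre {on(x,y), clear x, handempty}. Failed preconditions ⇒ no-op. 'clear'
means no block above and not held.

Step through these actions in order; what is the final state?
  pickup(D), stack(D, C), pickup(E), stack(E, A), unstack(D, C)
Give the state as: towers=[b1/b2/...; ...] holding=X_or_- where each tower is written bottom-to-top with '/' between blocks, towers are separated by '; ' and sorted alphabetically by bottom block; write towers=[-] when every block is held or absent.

step 1 (pickup(D)): towers=[A; B/C; E] holding=D
step 2 (stack(D, C)): towers=[A; B/C/D; E] holding=-
step 3 (pickup(E)): towers=[A; B/C/D] holding=E
step 4 (stack(E, A)): towers=[A/E; B/C/D] holding=-
step 5 (unstack(D, C)): towers=[A/E; B/C] holding=D

towers=[A/E; B/C] holding=D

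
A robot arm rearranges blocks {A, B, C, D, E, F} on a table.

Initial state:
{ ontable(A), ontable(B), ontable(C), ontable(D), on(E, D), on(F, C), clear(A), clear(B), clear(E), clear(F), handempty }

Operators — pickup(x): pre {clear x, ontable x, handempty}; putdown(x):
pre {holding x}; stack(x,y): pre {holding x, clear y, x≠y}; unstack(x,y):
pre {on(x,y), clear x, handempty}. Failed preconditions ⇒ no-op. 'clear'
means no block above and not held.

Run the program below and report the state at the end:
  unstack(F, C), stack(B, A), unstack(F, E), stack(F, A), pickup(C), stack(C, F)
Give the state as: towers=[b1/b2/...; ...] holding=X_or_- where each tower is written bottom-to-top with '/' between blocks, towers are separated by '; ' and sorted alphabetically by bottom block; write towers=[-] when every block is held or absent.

towers=[A/F/C; B; D/E] holding=-

step 1 (unstack(F, C)): towers=[A; B; C; D/E] holding=F
step 2 (stack(B, A)) [no-op]: towers=[A; B; C; D/E] holding=F
step 3 (unstack(F, E)) [no-op]: towers=[A; B; C; D/E] holding=F
step 4 (stack(F, A)): towers=[A/F; B; C; D/E] holding=-
step 5 (pickup(C)): towers=[A/F; B; D/E] holding=C
step 6 (stack(C, F)): towers=[A/F/C; B; D/E] holding=-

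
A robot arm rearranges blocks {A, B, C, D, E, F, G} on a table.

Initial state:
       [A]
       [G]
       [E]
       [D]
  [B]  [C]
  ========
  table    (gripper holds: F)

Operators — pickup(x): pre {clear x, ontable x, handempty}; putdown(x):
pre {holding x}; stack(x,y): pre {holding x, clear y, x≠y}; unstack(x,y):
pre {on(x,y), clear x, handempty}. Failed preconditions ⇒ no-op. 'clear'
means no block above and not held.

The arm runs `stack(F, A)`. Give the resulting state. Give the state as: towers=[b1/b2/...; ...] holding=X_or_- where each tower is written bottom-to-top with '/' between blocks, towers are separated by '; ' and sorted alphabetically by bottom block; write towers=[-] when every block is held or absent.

towers=[B; C/D/E/G/A/F] holding=-

before: towers=[B; C/D/E/G/A] holding=F
pre[stack(F, A)]: holding(F) ✓, clear(A) ✓, F≠A ✓
all met → apply stack(F, A)
after:  towers=[B; C/D/E/G/A/F] holding=-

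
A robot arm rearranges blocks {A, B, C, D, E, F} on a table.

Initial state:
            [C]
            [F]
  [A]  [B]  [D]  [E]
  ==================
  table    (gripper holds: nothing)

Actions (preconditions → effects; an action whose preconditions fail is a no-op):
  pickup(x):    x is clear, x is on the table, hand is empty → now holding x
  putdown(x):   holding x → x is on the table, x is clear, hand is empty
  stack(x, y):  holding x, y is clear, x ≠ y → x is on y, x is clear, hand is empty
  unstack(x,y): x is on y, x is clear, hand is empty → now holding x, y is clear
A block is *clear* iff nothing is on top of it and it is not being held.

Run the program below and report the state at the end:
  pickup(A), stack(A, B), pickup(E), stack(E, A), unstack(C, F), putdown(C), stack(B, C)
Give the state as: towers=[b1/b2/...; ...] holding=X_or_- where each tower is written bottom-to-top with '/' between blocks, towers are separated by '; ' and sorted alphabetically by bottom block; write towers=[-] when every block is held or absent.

step 1 (pickup(A)): towers=[B; D/F/C; E] holding=A
step 2 (stack(A, B)): towers=[B/A; D/F/C; E] holding=-
step 3 (pickup(E)): towers=[B/A; D/F/C] holding=E
step 4 (stack(E, A)): towers=[B/A/E; D/F/C] holding=-
step 5 (unstack(C, F)): towers=[B/A/E; D/F] holding=C
step 6 (putdown(C)): towers=[B/A/E; C; D/F] holding=-
step 7 (stack(B, C)) [no-op]: towers=[B/A/E; C; D/F] holding=-

towers=[B/A/E; C; D/F] holding=-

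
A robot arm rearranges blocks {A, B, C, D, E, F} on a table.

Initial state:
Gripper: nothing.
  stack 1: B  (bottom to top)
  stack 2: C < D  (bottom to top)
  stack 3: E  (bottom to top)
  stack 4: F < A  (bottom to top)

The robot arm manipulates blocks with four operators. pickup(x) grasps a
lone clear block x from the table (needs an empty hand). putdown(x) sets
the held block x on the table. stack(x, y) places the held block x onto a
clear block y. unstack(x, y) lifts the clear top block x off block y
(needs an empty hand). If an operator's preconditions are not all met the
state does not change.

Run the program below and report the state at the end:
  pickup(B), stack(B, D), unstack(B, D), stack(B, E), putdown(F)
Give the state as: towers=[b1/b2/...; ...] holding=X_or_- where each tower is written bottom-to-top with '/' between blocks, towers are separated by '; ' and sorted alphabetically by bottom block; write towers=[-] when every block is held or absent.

towers=[C/D; E/B; F/A] holding=-

step 1 (pickup(B)): towers=[C/D; E; F/A] holding=B
step 2 (stack(B, D)): towers=[C/D/B; E; F/A] holding=-
step 3 (unstack(B, D)): towers=[C/D; E; F/A] holding=B
step 4 (stack(B, E)): towers=[C/D; E/B; F/A] holding=-
step 5 (putdown(F)) [no-op]: towers=[C/D; E/B; F/A] holding=-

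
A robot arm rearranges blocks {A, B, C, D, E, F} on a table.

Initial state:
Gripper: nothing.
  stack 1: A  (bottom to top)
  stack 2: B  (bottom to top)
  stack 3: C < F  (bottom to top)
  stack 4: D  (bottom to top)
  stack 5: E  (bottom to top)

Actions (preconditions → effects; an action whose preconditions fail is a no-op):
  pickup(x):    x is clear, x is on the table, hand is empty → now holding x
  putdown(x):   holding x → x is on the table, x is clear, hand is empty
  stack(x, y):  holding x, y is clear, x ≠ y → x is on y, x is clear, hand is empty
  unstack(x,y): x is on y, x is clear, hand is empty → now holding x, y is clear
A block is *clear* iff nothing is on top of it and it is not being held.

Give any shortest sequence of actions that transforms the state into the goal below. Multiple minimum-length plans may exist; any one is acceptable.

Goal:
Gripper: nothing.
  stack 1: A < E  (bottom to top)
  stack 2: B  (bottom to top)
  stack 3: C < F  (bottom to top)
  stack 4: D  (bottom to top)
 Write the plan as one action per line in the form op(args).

pickup(E)
stack(E, A)

step 1 (pickup(E)): towers=[A; B; C/F; D] holding=E
step 2 (stack(E, A)): towers=[A/E; B; C/F; D] holding=-
goal check: towers=[A/E; B; C/F; D] holding=- — reached (length 2, optimal by BFS)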